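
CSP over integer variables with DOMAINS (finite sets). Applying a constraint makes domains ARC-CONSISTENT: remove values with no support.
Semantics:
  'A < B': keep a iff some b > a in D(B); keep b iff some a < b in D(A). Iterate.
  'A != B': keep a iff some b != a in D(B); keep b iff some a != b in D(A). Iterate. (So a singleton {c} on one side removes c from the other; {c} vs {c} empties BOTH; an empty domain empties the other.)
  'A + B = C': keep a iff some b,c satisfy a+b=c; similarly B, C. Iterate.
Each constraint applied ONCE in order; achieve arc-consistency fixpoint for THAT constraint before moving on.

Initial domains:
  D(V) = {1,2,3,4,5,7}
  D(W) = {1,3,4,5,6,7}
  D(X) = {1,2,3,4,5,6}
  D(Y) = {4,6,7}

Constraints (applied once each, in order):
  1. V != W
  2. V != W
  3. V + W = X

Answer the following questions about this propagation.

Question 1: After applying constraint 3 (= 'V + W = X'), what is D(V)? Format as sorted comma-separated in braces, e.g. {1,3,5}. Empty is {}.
Answer: {1,2,3,4,5}

Derivation:
Constraint 1 (V != W) on D(V)={1,2,3,4,5,7} D(W)={1,3,4,5,6,7}: no change
Constraint 2 (V != W) on D(V)={1,2,3,4,5,7} D(W)={1,3,4,5,6,7}: no change
Constraint 3 (V + W = X) on D(V)={1,2,3,4,5,7} D(W)={1,3,4,5,6,7} D(X)={1,2,3,4,5,6}: V {1,2,3,4,5,7}->{1,2,3,4,5}; W {1,3,4,5,6,7}->{1,3,4,5}; X {1,2,3,4,5,6}->{2,3,4,5,6}
So after constraint 3: D(V) = {1,2,3,4,5}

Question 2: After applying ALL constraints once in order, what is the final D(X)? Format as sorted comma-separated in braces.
Constraint 1 (V != W) on D(V)={1,2,3,4,5,7} D(W)={1,3,4,5,6,7}: no change
Constraint 2 (V != W) on D(V)={1,2,3,4,5,7} D(W)={1,3,4,5,6,7}: no change
Constraint 3 (V + W = X) on D(V)={1,2,3,4,5,7} D(W)={1,3,4,5,6,7} D(X)={1,2,3,4,5,6}: V {1,2,3,4,5,7}->{1,2,3,4,5}; W {1,3,4,5,6,7}->{1,3,4,5}; X {1,2,3,4,5,6}->{2,3,4,5,6}
So after all 3 constraints: D(X) = {2,3,4,5,6}

Answer: {2,3,4,5,6}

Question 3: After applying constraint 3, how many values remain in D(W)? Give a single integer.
Constraint 1 (V != W) on D(V)={1,2,3,4,5,7} D(W)={1,3,4,5,6,7}: no change
Constraint 2 (V != W) on D(V)={1,2,3,4,5,7} D(W)={1,3,4,5,6,7}: no change
Constraint 3 (V + W = X) on D(V)={1,2,3,4,5,7} D(W)={1,3,4,5,6,7} D(X)={1,2,3,4,5,6}: V {1,2,3,4,5,7}->{1,2,3,4,5}; W {1,3,4,5,6,7}->{1,3,4,5}; X {1,2,3,4,5,6}->{2,3,4,5,6}
So after constraint 3: D(W)={1,3,4,5}, size = 4

Answer: 4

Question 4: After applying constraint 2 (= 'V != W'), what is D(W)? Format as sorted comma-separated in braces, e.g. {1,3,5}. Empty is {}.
Constraint 1 (V != W) on D(V)={1,2,3,4,5,7} D(W)={1,3,4,5,6,7}: no change
Constraint 2 (V != W) on D(V)={1,2,3,4,5,7} D(W)={1,3,4,5,6,7}: no change
So after constraint 2: D(W) = {1,3,4,5,6,7}

Answer: {1,3,4,5,6,7}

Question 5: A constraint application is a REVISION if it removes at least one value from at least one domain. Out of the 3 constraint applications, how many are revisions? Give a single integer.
Answer: 1

Derivation:
Constraint 1 (V != W) on D(V)={1,2,3,4,5,7} D(W)={1,3,4,5,6,7}: no change => not a revision
Constraint 2 (V != W) on D(V)={1,2,3,4,5,7} D(W)={1,3,4,5,6,7}: no change => not a revision
Constraint 3 (V + W = X) on D(V)={1,2,3,4,5,7} D(W)={1,3,4,5,6,7} D(X)={1,2,3,4,5,6}: V {1,2,3,4,5,7}->{1,2,3,4,5}; W {1,3,4,5,6,7}->{1,3,4,5}; X {1,2,3,4,5,6}->{2,3,4,5,6} => REVISION
Total revisions = 1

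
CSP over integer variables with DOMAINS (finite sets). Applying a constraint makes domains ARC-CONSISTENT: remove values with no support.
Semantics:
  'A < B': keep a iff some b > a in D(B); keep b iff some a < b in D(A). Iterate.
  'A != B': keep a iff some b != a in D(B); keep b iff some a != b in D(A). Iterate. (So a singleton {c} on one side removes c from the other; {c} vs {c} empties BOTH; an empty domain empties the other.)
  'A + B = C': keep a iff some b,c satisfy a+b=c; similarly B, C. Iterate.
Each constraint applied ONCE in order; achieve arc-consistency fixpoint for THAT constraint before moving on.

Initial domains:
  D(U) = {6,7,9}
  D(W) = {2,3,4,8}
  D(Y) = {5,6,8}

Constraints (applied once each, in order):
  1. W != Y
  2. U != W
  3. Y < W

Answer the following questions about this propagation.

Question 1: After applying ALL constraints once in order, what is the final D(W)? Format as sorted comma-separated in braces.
Constraint 1 (W != Y) on D(W)={2,3,4,8} D(Y)={5,6,8}: no change
Constraint 2 (U != W) on D(U)={6,7,9} D(W)={2,3,4,8}: no change
Constraint 3 (Y < W) on D(Y)={5,6,8} D(W)={2,3,4,8}: Y {5,6,8}->{5,6}; W {2,3,4,8}->{8}
So after all 3 constraints: D(W) = {8}

Answer: {8}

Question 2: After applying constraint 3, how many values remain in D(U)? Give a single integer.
Answer: 3

Derivation:
Constraint 1 (W != Y) on D(W)={2,3,4,8} D(Y)={5,6,8}: no change
Constraint 2 (U != W) on D(U)={6,7,9} D(W)={2,3,4,8}: no change
Constraint 3 (Y < W) on D(Y)={5,6,8} D(W)={2,3,4,8}: Y {5,6,8}->{5,6}; W {2,3,4,8}->{8}
So after constraint 3: D(U)={6,7,9}, size = 3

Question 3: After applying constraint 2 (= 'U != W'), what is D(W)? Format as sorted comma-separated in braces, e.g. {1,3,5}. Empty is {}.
Answer: {2,3,4,8}

Derivation:
Constraint 1 (W != Y) on D(W)={2,3,4,8} D(Y)={5,6,8}: no change
Constraint 2 (U != W) on D(U)={6,7,9} D(W)={2,3,4,8}: no change
So after constraint 2: D(W) = {2,3,4,8}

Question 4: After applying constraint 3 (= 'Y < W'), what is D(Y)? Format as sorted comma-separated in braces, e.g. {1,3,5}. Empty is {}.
Constraint 1 (W != Y) on D(W)={2,3,4,8} D(Y)={5,6,8}: no change
Constraint 2 (U != W) on D(U)={6,7,9} D(W)={2,3,4,8}: no change
Constraint 3 (Y < W) on D(Y)={5,6,8} D(W)={2,3,4,8}: Y {5,6,8}->{5,6}; W {2,3,4,8}->{8}
So after constraint 3: D(Y) = {5,6}

Answer: {5,6}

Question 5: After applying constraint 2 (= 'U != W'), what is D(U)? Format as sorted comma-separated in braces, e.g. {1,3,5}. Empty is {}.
Constraint 1 (W != Y) on D(W)={2,3,4,8} D(Y)={5,6,8}: no change
Constraint 2 (U != W) on D(U)={6,7,9} D(W)={2,3,4,8}: no change
So after constraint 2: D(U) = {6,7,9}

Answer: {6,7,9}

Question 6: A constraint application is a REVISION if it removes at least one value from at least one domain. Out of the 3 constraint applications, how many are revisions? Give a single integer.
Constraint 1 (W != Y) on D(W)={2,3,4,8} D(Y)={5,6,8}: no change => not a revision
Constraint 2 (U != W) on D(U)={6,7,9} D(W)={2,3,4,8}: no change => not a revision
Constraint 3 (Y < W) on D(Y)={5,6,8} D(W)={2,3,4,8}: Y {5,6,8}->{5,6}; W {2,3,4,8}->{8} => REVISION
Total revisions = 1

Answer: 1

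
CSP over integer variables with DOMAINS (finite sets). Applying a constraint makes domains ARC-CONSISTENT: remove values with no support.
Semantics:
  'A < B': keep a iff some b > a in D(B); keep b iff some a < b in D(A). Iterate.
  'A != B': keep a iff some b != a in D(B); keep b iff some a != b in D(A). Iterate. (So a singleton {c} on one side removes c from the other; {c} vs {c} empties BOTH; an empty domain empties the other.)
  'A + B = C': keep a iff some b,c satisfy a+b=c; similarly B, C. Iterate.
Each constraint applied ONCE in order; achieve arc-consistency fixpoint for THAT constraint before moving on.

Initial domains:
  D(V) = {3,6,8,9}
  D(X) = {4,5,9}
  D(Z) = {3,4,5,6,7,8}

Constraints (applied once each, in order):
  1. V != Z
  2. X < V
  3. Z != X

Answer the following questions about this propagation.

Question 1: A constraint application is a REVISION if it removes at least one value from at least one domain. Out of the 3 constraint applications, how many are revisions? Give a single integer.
Answer: 1

Derivation:
Constraint 1 (V != Z) on D(V)={3,6,8,9} D(Z)={3,4,5,6,7,8}: no change => not a revision
Constraint 2 (X < V) on D(X)={4,5,9} D(V)={3,6,8,9}: X {4,5,9}->{4,5}; V {3,6,8,9}->{6,8,9} => REVISION
Constraint 3 (Z != X) on D(Z)={3,4,5,6,7,8} D(X)={4,5}: no change => not a revision
Total revisions = 1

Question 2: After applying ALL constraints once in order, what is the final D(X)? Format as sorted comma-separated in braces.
Answer: {4,5}

Derivation:
Constraint 1 (V != Z) on D(V)={3,6,8,9} D(Z)={3,4,5,6,7,8}: no change
Constraint 2 (X < V) on D(X)={4,5,9} D(V)={3,6,8,9}: X {4,5,9}->{4,5}; V {3,6,8,9}->{6,8,9}
Constraint 3 (Z != X) on D(Z)={3,4,5,6,7,8} D(X)={4,5}: no change
So after all 3 constraints: D(X) = {4,5}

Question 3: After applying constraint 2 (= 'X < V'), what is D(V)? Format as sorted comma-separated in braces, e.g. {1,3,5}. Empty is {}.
Constraint 1 (V != Z) on D(V)={3,6,8,9} D(Z)={3,4,5,6,7,8}: no change
Constraint 2 (X < V) on D(X)={4,5,9} D(V)={3,6,8,9}: X {4,5,9}->{4,5}; V {3,6,8,9}->{6,8,9}
So after constraint 2: D(V) = {6,8,9}

Answer: {6,8,9}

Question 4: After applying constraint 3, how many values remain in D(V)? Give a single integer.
Answer: 3

Derivation:
Constraint 1 (V != Z) on D(V)={3,6,8,9} D(Z)={3,4,5,6,7,8}: no change
Constraint 2 (X < V) on D(X)={4,5,9} D(V)={3,6,8,9}: X {4,5,9}->{4,5}; V {3,6,8,9}->{6,8,9}
Constraint 3 (Z != X) on D(Z)={3,4,5,6,7,8} D(X)={4,5}: no change
So after constraint 3: D(V)={6,8,9}, size = 3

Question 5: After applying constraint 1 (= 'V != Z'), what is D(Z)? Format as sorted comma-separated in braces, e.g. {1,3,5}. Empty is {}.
Constraint 1 (V != Z) on D(V)={3,6,8,9} D(Z)={3,4,5,6,7,8}: no change
So after constraint 1: D(Z) = {3,4,5,6,7,8}

Answer: {3,4,5,6,7,8}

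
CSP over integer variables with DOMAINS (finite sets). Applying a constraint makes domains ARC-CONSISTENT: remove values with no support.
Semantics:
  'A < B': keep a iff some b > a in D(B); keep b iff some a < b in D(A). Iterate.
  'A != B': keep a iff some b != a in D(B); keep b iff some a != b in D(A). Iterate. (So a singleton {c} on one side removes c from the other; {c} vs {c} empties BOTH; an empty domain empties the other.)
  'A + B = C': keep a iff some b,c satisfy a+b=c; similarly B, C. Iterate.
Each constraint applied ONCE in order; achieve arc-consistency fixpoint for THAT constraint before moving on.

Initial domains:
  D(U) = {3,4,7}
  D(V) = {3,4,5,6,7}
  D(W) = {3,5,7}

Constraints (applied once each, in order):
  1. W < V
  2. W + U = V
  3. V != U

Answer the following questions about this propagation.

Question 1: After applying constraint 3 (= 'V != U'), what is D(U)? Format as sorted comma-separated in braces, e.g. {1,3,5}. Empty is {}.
Constraint 1 (W < V) on D(W)={3,5,7} D(V)={3,4,5,6,7}: W {3,5,7}->{3,5}; V {3,4,5,6,7}->{4,5,6,7}
Constraint 2 (W + U = V) on D(W)={3,5} D(U)={3,4,7} D(V)={4,5,6,7}: W {3,5}->{3}; U {3,4,7}->{3,4}; V {4,5,6,7}->{6,7}
Constraint 3 (V != U) on D(V)={6,7} D(U)={3,4}: no change
So after constraint 3: D(U) = {3,4}

Answer: {3,4}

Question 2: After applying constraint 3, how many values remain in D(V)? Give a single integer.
Answer: 2

Derivation:
Constraint 1 (W < V) on D(W)={3,5,7} D(V)={3,4,5,6,7}: W {3,5,7}->{3,5}; V {3,4,5,6,7}->{4,5,6,7}
Constraint 2 (W + U = V) on D(W)={3,5} D(U)={3,4,7} D(V)={4,5,6,7}: W {3,5}->{3}; U {3,4,7}->{3,4}; V {4,5,6,7}->{6,7}
Constraint 3 (V != U) on D(V)={6,7} D(U)={3,4}: no change
So after constraint 3: D(V)={6,7}, size = 2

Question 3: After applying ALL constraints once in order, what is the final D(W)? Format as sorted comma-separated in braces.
Constraint 1 (W < V) on D(W)={3,5,7} D(V)={3,4,5,6,7}: W {3,5,7}->{3,5}; V {3,4,5,6,7}->{4,5,6,7}
Constraint 2 (W + U = V) on D(W)={3,5} D(U)={3,4,7} D(V)={4,5,6,7}: W {3,5}->{3}; U {3,4,7}->{3,4}; V {4,5,6,7}->{6,7}
Constraint 3 (V != U) on D(V)={6,7} D(U)={3,4}: no change
So after all 3 constraints: D(W) = {3}

Answer: {3}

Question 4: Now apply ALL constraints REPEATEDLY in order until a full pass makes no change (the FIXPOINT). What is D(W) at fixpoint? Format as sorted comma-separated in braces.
Answer: {3}

Derivation:
pass 0 (initial): D(W)={3,5,7}
pass 1: U {3,4,7}->{3,4}; V {3,4,5,6,7}->{6,7}; W {3,5,7}->{3}
pass 2: no change
Fixpoint after 2 passes: D(W) = {3}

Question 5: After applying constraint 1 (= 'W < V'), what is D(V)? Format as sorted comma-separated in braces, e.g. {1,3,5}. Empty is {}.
Answer: {4,5,6,7}

Derivation:
Constraint 1 (W < V) on D(W)={3,5,7} D(V)={3,4,5,6,7}: W {3,5,7}->{3,5}; V {3,4,5,6,7}->{4,5,6,7}
So after constraint 1: D(V) = {4,5,6,7}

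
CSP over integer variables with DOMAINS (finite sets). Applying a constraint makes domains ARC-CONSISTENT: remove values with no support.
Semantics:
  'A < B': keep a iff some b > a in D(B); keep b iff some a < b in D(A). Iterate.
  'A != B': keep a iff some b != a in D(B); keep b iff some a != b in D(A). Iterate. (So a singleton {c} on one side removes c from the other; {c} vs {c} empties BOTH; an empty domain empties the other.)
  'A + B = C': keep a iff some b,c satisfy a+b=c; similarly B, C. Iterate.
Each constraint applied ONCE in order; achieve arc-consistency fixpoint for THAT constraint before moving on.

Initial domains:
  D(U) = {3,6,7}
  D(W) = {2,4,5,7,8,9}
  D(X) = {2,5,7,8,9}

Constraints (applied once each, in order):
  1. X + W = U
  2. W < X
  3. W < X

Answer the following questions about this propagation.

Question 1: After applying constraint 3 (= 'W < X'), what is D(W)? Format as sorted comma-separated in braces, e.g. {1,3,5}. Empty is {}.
Constraint 1 (X + W = U) on D(X)={2,5,7,8,9} D(W)={2,4,5,7,8,9} D(U)={3,6,7}: X {2,5,7,8,9}->{2,5}; W {2,4,5,7,8,9}->{2,4,5}; U {3,6,7}->{6,7}
Constraint 2 (W < X) on D(W)={2,4,5} D(X)={2,5}: W {2,4,5}->{2,4}; X {2,5}->{5}
Constraint 3 (W < X) on D(W)={2,4} D(X)={5}: no change
So after constraint 3: D(W) = {2,4}

Answer: {2,4}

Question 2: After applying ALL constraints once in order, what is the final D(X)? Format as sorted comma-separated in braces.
Answer: {5}

Derivation:
Constraint 1 (X + W = U) on D(X)={2,5,7,8,9} D(W)={2,4,5,7,8,9} D(U)={3,6,7}: X {2,5,7,8,9}->{2,5}; W {2,4,5,7,8,9}->{2,4,5}; U {3,6,7}->{6,7}
Constraint 2 (W < X) on D(W)={2,4,5} D(X)={2,5}: W {2,4,5}->{2,4}; X {2,5}->{5}
Constraint 3 (W < X) on D(W)={2,4} D(X)={5}: no change
So after all 3 constraints: D(X) = {5}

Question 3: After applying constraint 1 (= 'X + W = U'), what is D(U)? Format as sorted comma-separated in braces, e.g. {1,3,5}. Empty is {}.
Constraint 1 (X + W = U) on D(X)={2,5,7,8,9} D(W)={2,4,5,7,8,9} D(U)={3,6,7}: X {2,5,7,8,9}->{2,5}; W {2,4,5,7,8,9}->{2,4,5}; U {3,6,7}->{6,7}
So after constraint 1: D(U) = {6,7}

Answer: {6,7}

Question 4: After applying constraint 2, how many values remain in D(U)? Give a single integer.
Constraint 1 (X + W = U) on D(X)={2,5,7,8,9} D(W)={2,4,5,7,8,9} D(U)={3,6,7}: X {2,5,7,8,9}->{2,5}; W {2,4,5,7,8,9}->{2,4,5}; U {3,6,7}->{6,7}
Constraint 2 (W < X) on D(W)={2,4,5} D(X)={2,5}: W {2,4,5}->{2,4}; X {2,5}->{5}
So after constraint 2: D(U)={6,7}, size = 2

Answer: 2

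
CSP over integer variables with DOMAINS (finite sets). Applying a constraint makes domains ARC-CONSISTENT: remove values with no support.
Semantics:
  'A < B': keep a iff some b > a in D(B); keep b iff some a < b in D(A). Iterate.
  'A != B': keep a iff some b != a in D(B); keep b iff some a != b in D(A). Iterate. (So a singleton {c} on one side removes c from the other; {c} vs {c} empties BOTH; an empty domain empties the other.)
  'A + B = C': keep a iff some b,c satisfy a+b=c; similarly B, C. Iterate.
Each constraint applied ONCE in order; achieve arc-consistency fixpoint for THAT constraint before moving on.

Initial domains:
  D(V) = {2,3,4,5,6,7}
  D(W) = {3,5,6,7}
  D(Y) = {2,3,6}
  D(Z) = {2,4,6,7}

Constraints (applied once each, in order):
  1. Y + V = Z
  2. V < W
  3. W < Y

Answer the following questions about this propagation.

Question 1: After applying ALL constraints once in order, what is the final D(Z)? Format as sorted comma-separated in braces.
Answer: {4,6,7}

Derivation:
Constraint 1 (Y + V = Z) on D(Y)={2,3,6} D(V)={2,3,4,5,6,7} D(Z)={2,4,6,7}: Y {2,3,6}->{2,3}; V {2,3,4,5,6,7}->{2,3,4,5}; Z {2,4,6,7}->{4,6,7}
Constraint 2 (V < W) on D(V)={2,3,4,5} D(W)={3,5,6,7}: no change
Constraint 3 (W < Y) on D(W)={3,5,6,7} D(Y)={2,3}: W {3,5,6,7}->{}; Y {2,3}->{}
So after all 3 constraints: D(Z) = {4,6,7}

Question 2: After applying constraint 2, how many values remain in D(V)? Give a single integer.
Constraint 1 (Y + V = Z) on D(Y)={2,3,6} D(V)={2,3,4,5,6,7} D(Z)={2,4,6,7}: Y {2,3,6}->{2,3}; V {2,3,4,5,6,7}->{2,3,4,5}; Z {2,4,6,7}->{4,6,7}
Constraint 2 (V < W) on D(V)={2,3,4,5} D(W)={3,5,6,7}: no change
So after constraint 2: D(V)={2,3,4,5}, size = 4

Answer: 4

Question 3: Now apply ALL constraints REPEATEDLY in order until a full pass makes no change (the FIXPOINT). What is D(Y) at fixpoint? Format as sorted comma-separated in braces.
pass 0 (initial): D(Y)={2,3,6}
pass 1: V {2,3,4,5,6,7}->{2,3,4,5}; W {3,5,6,7}->{}; Y {2,3,6}->{}; Z {2,4,6,7}->{4,6,7}
pass 2: V {2,3,4,5}->{}; Z {4,6,7}->{}
pass 3: no change
Fixpoint after 3 passes: D(Y) = {}

Answer: {}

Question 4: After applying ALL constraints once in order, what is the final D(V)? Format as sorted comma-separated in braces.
Answer: {2,3,4,5}

Derivation:
Constraint 1 (Y + V = Z) on D(Y)={2,3,6} D(V)={2,3,4,5,6,7} D(Z)={2,4,6,7}: Y {2,3,6}->{2,3}; V {2,3,4,5,6,7}->{2,3,4,5}; Z {2,4,6,7}->{4,6,7}
Constraint 2 (V < W) on D(V)={2,3,4,5} D(W)={3,5,6,7}: no change
Constraint 3 (W < Y) on D(W)={3,5,6,7} D(Y)={2,3}: W {3,5,6,7}->{}; Y {2,3}->{}
So after all 3 constraints: D(V) = {2,3,4,5}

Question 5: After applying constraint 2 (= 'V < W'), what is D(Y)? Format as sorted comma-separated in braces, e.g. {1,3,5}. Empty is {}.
Answer: {2,3}

Derivation:
Constraint 1 (Y + V = Z) on D(Y)={2,3,6} D(V)={2,3,4,5,6,7} D(Z)={2,4,6,7}: Y {2,3,6}->{2,3}; V {2,3,4,5,6,7}->{2,3,4,5}; Z {2,4,6,7}->{4,6,7}
Constraint 2 (V < W) on D(V)={2,3,4,5} D(W)={3,5,6,7}: no change
So after constraint 2: D(Y) = {2,3}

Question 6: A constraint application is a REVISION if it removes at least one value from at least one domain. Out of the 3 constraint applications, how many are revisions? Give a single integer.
Constraint 1 (Y + V = Z) on D(Y)={2,3,6} D(V)={2,3,4,5,6,7} D(Z)={2,4,6,7}: Y {2,3,6}->{2,3}; V {2,3,4,5,6,7}->{2,3,4,5}; Z {2,4,6,7}->{4,6,7} => REVISION
Constraint 2 (V < W) on D(V)={2,3,4,5} D(W)={3,5,6,7}: no change => not a revision
Constraint 3 (W < Y) on D(W)={3,5,6,7} D(Y)={2,3}: W {3,5,6,7}->{}; Y {2,3}->{} => REVISION
Total revisions = 2

Answer: 2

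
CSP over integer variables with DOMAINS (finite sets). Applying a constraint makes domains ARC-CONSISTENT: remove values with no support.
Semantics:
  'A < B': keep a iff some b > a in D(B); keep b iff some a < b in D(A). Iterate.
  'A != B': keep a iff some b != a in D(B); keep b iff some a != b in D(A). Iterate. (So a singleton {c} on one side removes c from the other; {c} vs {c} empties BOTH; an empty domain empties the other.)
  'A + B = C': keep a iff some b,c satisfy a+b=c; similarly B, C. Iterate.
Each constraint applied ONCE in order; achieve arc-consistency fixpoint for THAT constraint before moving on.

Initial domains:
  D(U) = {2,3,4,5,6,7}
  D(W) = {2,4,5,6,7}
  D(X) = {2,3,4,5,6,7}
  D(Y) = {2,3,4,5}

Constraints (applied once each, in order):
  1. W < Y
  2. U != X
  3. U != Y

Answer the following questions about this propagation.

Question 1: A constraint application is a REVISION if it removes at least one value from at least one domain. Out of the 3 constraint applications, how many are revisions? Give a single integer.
Constraint 1 (W < Y) on D(W)={2,4,5,6,7} D(Y)={2,3,4,5}: W {2,4,5,6,7}->{2,4}; Y {2,3,4,5}->{3,4,5} => REVISION
Constraint 2 (U != X) on D(U)={2,3,4,5,6,7} D(X)={2,3,4,5,6,7}: no change => not a revision
Constraint 3 (U != Y) on D(U)={2,3,4,5,6,7} D(Y)={3,4,5}: no change => not a revision
Total revisions = 1

Answer: 1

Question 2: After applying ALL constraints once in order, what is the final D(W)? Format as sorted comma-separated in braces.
Answer: {2,4}

Derivation:
Constraint 1 (W < Y) on D(W)={2,4,5,6,7} D(Y)={2,3,4,5}: W {2,4,5,6,7}->{2,4}; Y {2,3,4,5}->{3,4,5}
Constraint 2 (U != X) on D(U)={2,3,4,5,6,7} D(X)={2,3,4,5,6,7}: no change
Constraint 3 (U != Y) on D(U)={2,3,4,5,6,7} D(Y)={3,4,5}: no change
So after all 3 constraints: D(W) = {2,4}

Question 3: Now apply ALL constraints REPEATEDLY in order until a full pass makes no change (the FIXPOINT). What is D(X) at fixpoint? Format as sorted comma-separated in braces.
pass 0 (initial): D(X)={2,3,4,5,6,7}
pass 1: W {2,4,5,6,7}->{2,4}; Y {2,3,4,5}->{3,4,5}
pass 2: no change
Fixpoint after 2 passes: D(X) = {2,3,4,5,6,7}

Answer: {2,3,4,5,6,7}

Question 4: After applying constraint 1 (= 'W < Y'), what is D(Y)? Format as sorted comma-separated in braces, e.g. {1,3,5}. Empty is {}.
Answer: {3,4,5}

Derivation:
Constraint 1 (W < Y) on D(W)={2,4,5,6,7} D(Y)={2,3,4,5}: W {2,4,5,6,7}->{2,4}; Y {2,3,4,5}->{3,4,5}
So after constraint 1: D(Y) = {3,4,5}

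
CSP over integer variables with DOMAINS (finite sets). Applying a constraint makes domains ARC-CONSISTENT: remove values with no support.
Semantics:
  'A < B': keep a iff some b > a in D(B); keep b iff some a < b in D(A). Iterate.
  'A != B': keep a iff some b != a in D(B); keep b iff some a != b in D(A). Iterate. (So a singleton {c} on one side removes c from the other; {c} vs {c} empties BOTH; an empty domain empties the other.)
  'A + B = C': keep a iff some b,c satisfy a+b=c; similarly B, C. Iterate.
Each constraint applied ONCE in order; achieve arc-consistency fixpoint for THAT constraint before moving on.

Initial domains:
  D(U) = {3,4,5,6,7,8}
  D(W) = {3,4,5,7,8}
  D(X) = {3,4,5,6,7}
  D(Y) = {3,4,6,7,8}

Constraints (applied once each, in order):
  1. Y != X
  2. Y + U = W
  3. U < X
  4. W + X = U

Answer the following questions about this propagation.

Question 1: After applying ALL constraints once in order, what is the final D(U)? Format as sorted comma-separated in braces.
Constraint 1 (Y != X) on D(Y)={3,4,6,7,8} D(X)={3,4,5,6,7}: no change
Constraint 2 (Y + U = W) on D(Y)={3,4,6,7,8} D(U)={3,4,5,6,7,8} D(W)={3,4,5,7,8}: Y {3,4,6,7,8}->{3,4}; U {3,4,5,6,7,8}->{3,4,5}; W {3,4,5,7,8}->{7,8}
Constraint 3 (U < X) on D(U)={3,4,5} D(X)={3,4,5,6,7}: X {3,4,5,6,7}->{4,5,6,7}
Constraint 4 (W + X = U) on D(W)={7,8} D(X)={4,5,6,7} D(U)={3,4,5}: W {7,8}->{}; X {4,5,6,7}->{}; U {3,4,5}->{}
So after all 4 constraints: D(U) = {}

Answer: {}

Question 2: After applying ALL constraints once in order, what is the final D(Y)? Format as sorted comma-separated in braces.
Constraint 1 (Y != X) on D(Y)={3,4,6,7,8} D(X)={3,4,5,6,7}: no change
Constraint 2 (Y + U = W) on D(Y)={3,4,6,7,8} D(U)={3,4,5,6,7,8} D(W)={3,4,5,7,8}: Y {3,4,6,7,8}->{3,4}; U {3,4,5,6,7,8}->{3,4,5}; W {3,4,5,7,8}->{7,8}
Constraint 3 (U < X) on D(U)={3,4,5} D(X)={3,4,5,6,7}: X {3,4,5,6,7}->{4,5,6,7}
Constraint 4 (W + X = U) on D(W)={7,8} D(X)={4,5,6,7} D(U)={3,4,5}: W {7,8}->{}; X {4,5,6,7}->{}; U {3,4,5}->{}
So after all 4 constraints: D(Y) = {3,4}

Answer: {3,4}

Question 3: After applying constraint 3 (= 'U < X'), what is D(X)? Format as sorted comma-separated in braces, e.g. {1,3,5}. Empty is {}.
Constraint 1 (Y != X) on D(Y)={3,4,6,7,8} D(X)={3,4,5,6,7}: no change
Constraint 2 (Y + U = W) on D(Y)={3,4,6,7,8} D(U)={3,4,5,6,7,8} D(W)={3,4,5,7,8}: Y {3,4,6,7,8}->{3,4}; U {3,4,5,6,7,8}->{3,4,5}; W {3,4,5,7,8}->{7,8}
Constraint 3 (U < X) on D(U)={3,4,5} D(X)={3,4,5,6,7}: X {3,4,5,6,7}->{4,5,6,7}
So after constraint 3: D(X) = {4,5,6,7}

Answer: {4,5,6,7}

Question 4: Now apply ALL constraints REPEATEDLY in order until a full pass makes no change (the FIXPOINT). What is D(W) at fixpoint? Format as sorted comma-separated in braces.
pass 0 (initial): D(W)={3,4,5,7,8}
pass 1: U {3,4,5,6,7,8}->{}; W {3,4,5,7,8}->{}; X {3,4,5,6,7}->{}; Y {3,4,6,7,8}->{3,4}
pass 2: Y {3,4}->{}
pass 3: no change
Fixpoint after 3 passes: D(W) = {}

Answer: {}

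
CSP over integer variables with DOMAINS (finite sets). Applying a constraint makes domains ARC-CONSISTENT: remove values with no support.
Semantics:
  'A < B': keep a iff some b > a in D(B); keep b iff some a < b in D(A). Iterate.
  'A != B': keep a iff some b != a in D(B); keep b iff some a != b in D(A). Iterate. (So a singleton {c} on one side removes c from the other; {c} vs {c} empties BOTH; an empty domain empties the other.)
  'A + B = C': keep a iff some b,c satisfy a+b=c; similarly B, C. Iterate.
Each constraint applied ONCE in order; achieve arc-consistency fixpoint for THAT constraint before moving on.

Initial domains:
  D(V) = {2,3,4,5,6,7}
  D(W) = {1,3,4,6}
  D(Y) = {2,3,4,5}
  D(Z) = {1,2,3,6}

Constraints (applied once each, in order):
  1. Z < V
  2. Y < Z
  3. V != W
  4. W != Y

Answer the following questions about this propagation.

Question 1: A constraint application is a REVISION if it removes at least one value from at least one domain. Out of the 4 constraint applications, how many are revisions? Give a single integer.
Constraint 1 (Z < V) on D(Z)={1,2,3,6} D(V)={2,3,4,5,6,7}: no change => not a revision
Constraint 2 (Y < Z) on D(Y)={2,3,4,5} D(Z)={1,2,3,6}: Z {1,2,3,6}->{3,6} => REVISION
Constraint 3 (V != W) on D(V)={2,3,4,5,6,7} D(W)={1,3,4,6}: no change => not a revision
Constraint 4 (W != Y) on D(W)={1,3,4,6} D(Y)={2,3,4,5}: no change => not a revision
Total revisions = 1

Answer: 1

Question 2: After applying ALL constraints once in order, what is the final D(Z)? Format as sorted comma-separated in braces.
Constraint 1 (Z < V) on D(Z)={1,2,3,6} D(V)={2,3,4,5,6,7}: no change
Constraint 2 (Y < Z) on D(Y)={2,3,4,5} D(Z)={1,2,3,6}: Z {1,2,3,6}->{3,6}
Constraint 3 (V != W) on D(V)={2,3,4,5,6,7} D(W)={1,3,4,6}: no change
Constraint 4 (W != Y) on D(W)={1,3,4,6} D(Y)={2,3,4,5}: no change
So after all 4 constraints: D(Z) = {3,6}

Answer: {3,6}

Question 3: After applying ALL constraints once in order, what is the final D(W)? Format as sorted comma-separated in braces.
Answer: {1,3,4,6}

Derivation:
Constraint 1 (Z < V) on D(Z)={1,2,3,6} D(V)={2,3,4,5,6,7}: no change
Constraint 2 (Y < Z) on D(Y)={2,3,4,5} D(Z)={1,2,3,6}: Z {1,2,3,6}->{3,6}
Constraint 3 (V != W) on D(V)={2,3,4,5,6,7} D(W)={1,3,4,6}: no change
Constraint 4 (W != Y) on D(W)={1,3,4,6} D(Y)={2,3,4,5}: no change
So after all 4 constraints: D(W) = {1,3,4,6}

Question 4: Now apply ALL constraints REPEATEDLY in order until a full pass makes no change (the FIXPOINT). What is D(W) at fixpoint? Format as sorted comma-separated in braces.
Answer: {1,3,4,6}

Derivation:
pass 0 (initial): D(W)={1,3,4,6}
pass 1: Z {1,2,3,6}->{3,6}
pass 2: V {2,3,4,5,6,7}->{4,5,6,7}
pass 3: no change
Fixpoint after 3 passes: D(W) = {1,3,4,6}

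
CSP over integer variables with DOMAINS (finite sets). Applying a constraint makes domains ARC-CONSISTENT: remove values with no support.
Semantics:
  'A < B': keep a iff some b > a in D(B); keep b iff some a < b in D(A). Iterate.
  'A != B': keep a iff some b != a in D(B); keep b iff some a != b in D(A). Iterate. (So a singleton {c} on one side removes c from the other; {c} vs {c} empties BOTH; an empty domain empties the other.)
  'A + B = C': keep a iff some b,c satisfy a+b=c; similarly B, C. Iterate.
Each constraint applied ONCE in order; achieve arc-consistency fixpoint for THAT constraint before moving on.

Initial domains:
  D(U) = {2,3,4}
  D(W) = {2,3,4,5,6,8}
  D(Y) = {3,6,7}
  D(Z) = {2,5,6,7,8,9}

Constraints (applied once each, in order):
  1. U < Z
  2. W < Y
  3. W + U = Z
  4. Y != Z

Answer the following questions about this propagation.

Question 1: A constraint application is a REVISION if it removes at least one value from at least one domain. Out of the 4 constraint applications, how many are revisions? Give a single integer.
Constraint 1 (U < Z) on D(U)={2,3,4} D(Z)={2,5,6,7,8,9}: Z {2,5,6,7,8,9}->{5,6,7,8,9} => REVISION
Constraint 2 (W < Y) on D(W)={2,3,4,5,6,8} D(Y)={3,6,7}: W {2,3,4,5,6,8}->{2,3,4,5,6} => REVISION
Constraint 3 (W + U = Z) on D(W)={2,3,4,5,6} D(U)={2,3,4} D(Z)={5,6,7,8,9}: no change => not a revision
Constraint 4 (Y != Z) on D(Y)={3,6,7} D(Z)={5,6,7,8,9}: no change => not a revision
Total revisions = 2

Answer: 2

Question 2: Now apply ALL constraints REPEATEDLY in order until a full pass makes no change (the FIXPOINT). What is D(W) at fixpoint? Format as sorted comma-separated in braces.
Answer: {2,3,4,5,6}

Derivation:
pass 0 (initial): D(W)={2,3,4,5,6,8}
pass 1: W {2,3,4,5,6,8}->{2,3,4,5,6}; Z {2,5,6,7,8,9}->{5,6,7,8,9}
pass 2: no change
Fixpoint after 2 passes: D(W) = {2,3,4,5,6}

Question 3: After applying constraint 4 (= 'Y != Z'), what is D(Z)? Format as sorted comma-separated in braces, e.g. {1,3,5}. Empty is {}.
Constraint 1 (U < Z) on D(U)={2,3,4} D(Z)={2,5,6,7,8,9}: Z {2,5,6,7,8,9}->{5,6,7,8,9}
Constraint 2 (W < Y) on D(W)={2,3,4,5,6,8} D(Y)={3,6,7}: W {2,3,4,5,6,8}->{2,3,4,5,6}
Constraint 3 (W + U = Z) on D(W)={2,3,4,5,6} D(U)={2,3,4} D(Z)={5,6,7,8,9}: no change
Constraint 4 (Y != Z) on D(Y)={3,6,7} D(Z)={5,6,7,8,9}: no change
So after constraint 4: D(Z) = {5,6,7,8,9}

Answer: {5,6,7,8,9}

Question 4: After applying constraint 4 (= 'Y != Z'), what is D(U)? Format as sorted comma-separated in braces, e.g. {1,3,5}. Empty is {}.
Constraint 1 (U < Z) on D(U)={2,3,4} D(Z)={2,5,6,7,8,9}: Z {2,5,6,7,8,9}->{5,6,7,8,9}
Constraint 2 (W < Y) on D(W)={2,3,4,5,6,8} D(Y)={3,6,7}: W {2,3,4,5,6,8}->{2,3,4,5,6}
Constraint 3 (W + U = Z) on D(W)={2,3,4,5,6} D(U)={2,3,4} D(Z)={5,6,7,8,9}: no change
Constraint 4 (Y != Z) on D(Y)={3,6,7} D(Z)={5,6,7,8,9}: no change
So after constraint 4: D(U) = {2,3,4}

Answer: {2,3,4}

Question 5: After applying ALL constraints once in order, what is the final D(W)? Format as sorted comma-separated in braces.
Answer: {2,3,4,5,6}

Derivation:
Constraint 1 (U < Z) on D(U)={2,3,4} D(Z)={2,5,6,7,8,9}: Z {2,5,6,7,8,9}->{5,6,7,8,9}
Constraint 2 (W < Y) on D(W)={2,3,4,5,6,8} D(Y)={3,6,7}: W {2,3,4,5,6,8}->{2,3,4,5,6}
Constraint 3 (W + U = Z) on D(W)={2,3,4,5,6} D(U)={2,3,4} D(Z)={5,6,7,8,9}: no change
Constraint 4 (Y != Z) on D(Y)={3,6,7} D(Z)={5,6,7,8,9}: no change
So after all 4 constraints: D(W) = {2,3,4,5,6}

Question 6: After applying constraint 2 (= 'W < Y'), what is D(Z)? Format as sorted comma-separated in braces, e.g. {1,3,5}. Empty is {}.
Constraint 1 (U < Z) on D(U)={2,3,4} D(Z)={2,5,6,7,8,9}: Z {2,5,6,7,8,9}->{5,6,7,8,9}
Constraint 2 (W < Y) on D(W)={2,3,4,5,6,8} D(Y)={3,6,7}: W {2,3,4,5,6,8}->{2,3,4,5,6}
So after constraint 2: D(Z) = {5,6,7,8,9}

Answer: {5,6,7,8,9}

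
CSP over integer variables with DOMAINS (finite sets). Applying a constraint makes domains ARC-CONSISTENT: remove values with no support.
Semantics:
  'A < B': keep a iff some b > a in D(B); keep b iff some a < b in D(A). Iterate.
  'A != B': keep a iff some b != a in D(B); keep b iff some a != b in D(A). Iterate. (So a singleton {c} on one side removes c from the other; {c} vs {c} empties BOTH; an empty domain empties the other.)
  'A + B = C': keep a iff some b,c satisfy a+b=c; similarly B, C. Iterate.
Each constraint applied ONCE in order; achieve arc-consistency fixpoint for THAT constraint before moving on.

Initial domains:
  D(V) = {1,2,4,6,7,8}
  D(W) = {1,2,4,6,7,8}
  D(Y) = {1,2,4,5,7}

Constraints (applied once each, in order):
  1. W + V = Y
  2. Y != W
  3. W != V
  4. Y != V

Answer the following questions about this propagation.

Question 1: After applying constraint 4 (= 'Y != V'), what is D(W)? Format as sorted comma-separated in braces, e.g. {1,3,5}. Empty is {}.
Answer: {1,2,4,6}

Derivation:
Constraint 1 (W + V = Y) on D(W)={1,2,4,6,7,8} D(V)={1,2,4,6,7,8} D(Y)={1,2,4,5,7}: W {1,2,4,6,7,8}->{1,2,4,6}; V {1,2,4,6,7,8}->{1,2,4,6}; Y {1,2,4,5,7}->{2,4,5,7}
Constraint 2 (Y != W) on D(Y)={2,4,5,7} D(W)={1,2,4,6}: no change
Constraint 3 (W != V) on D(W)={1,2,4,6} D(V)={1,2,4,6}: no change
Constraint 4 (Y != V) on D(Y)={2,4,5,7} D(V)={1,2,4,6}: no change
So after constraint 4: D(W) = {1,2,4,6}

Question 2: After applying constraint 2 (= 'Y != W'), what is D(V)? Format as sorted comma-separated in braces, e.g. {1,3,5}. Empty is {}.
Answer: {1,2,4,6}

Derivation:
Constraint 1 (W + V = Y) on D(W)={1,2,4,6,7,8} D(V)={1,2,4,6,7,8} D(Y)={1,2,4,5,7}: W {1,2,4,6,7,8}->{1,2,4,6}; V {1,2,4,6,7,8}->{1,2,4,6}; Y {1,2,4,5,7}->{2,4,5,7}
Constraint 2 (Y != W) on D(Y)={2,4,5,7} D(W)={1,2,4,6}: no change
So after constraint 2: D(V) = {1,2,4,6}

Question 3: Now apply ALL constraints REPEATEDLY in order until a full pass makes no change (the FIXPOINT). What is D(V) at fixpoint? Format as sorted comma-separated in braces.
pass 0 (initial): D(V)={1,2,4,6,7,8}
pass 1: V {1,2,4,6,7,8}->{1,2,4,6}; W {1,2,4,6,7,8}->{1,2,4,6}; Y {1,2,4,5,7}->{2,4,5,7}
pass 2: no change
Fixpoint after 2 passes: D(V) = {1,2,4,6}

Answer: {1,2,4,6}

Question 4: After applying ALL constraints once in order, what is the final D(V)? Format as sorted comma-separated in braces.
Answer: {1,2,4,6}

Derivation:
Constraint 1 (W + V = Y) on D(W)={1,2,4,6,7,8} D(V)={1,2,4,6,7,8} D(Y)={1,2,4,5,7}: W {1,2,4,6,7,8}->{1,2,4,6}; V {1,2,4,6,7,8}->{1,2,4,6}; Y {1,2,4,5,7}->{2,4,5,7}
Constraint 2 (Y != W) on D(Y)={2,4,5,7} D(W)={1,2,4,6}: no change
Constraint 3 (W != V) on D(W)={1,2,4,6} D(V)={1,2,4,6}: no change
Constraint 4 (Y != V) on D(Y)={2,4,5,7} D(V)={1,2,4,6}: no change
So after all 4 constraints: D(V) = {1,2,4,6}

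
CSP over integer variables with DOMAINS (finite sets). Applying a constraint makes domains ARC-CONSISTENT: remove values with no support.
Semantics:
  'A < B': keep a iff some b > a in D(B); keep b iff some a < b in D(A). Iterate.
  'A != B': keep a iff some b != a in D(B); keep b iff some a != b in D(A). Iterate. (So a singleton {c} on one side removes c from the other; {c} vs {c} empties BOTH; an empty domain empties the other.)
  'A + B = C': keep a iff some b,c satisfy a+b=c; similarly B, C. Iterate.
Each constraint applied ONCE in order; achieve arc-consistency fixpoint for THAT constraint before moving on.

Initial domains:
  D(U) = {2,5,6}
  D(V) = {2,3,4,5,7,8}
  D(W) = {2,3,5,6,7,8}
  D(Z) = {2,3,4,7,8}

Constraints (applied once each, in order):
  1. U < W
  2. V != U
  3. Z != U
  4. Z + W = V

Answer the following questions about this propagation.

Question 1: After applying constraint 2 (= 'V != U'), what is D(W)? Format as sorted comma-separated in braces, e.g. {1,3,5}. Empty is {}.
Answer: {3,5,6,7,8}

Derivation:
Constraint 1 (U < W) on D(U)={2,5,6} D(W)={2,3,5,6,7,8}: W {2,3,5,6,7,8}->{3,5,6,7,8}
Constraint 2 (V != U) on D(V)={2,3,4,5,7,8} D(U)={2,5,6}: no change
So after constraint 2: D(W) = {3,5,6,7,8}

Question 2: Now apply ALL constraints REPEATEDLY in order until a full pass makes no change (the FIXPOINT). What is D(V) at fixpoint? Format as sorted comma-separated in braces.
Answer: {5,7,8}

Derivation:
pass 0 (initial): D(V)={2,3,4,5,7,8}
pass 1: V {2,3,4,5,7,8}->{5,7,8}; W {2,3,5,6,7,8}->{3,5,6}; Z {2,3,4,7,8}->{2,3,4}
pass 2: U {2,5,6}->{2,5}
pass 3: no change
Fixpoint after 3 passes: D(V) = {5,7,8}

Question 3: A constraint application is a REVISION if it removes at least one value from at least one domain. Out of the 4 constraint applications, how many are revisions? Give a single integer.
Constraint 1 (U < W) on D(U)={2,5,6} D(W)={2,3,5,6,7,8}: W {2,3,5,6,7,8}->{3,5,6,7,8} => REVISION
Constraint 2 (V != U) on D(V)={2,3,4,5,7,8} D(U)={2,5,6}: no change => not a revision
Constraint 3 (Z != U) on D(Z)={2,3,4,7,8} D(U)={2,5,6}: no change => not a revision
Constraint 4 (Z + W = V) on D(Z)={2,3,4,7,8} D(W)={3,5,6,7,8} D(V)={2,3,4,5,7,8}: Z {2,3,4,7,8}->{2,3,4}; W {3,5,6,7,8}->{3,5,6}; V {2,3,4,5,7,8}->{5,7,8} => REVISION
Total revisions = 2

Answer: 2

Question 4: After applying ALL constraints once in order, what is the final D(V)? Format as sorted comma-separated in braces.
Constraint 1 (U < W) on D(U)={2,5,6} D(W)={2,3,5,6,7,8}: W {2,3,5,6,7,8}->{3,5,6,7,8}
Constraint 2 (V != U) on D(V)={2,3,4,5,7,8} D(U)={2,5,6}: no change
Constraint 3 (Z != U) on D(Z)={2,3,4,7,8} D(U)={2,5,6}: no change
Constraint 4 (Z + W = V) on D(Z)={2,3,4,7,8} D(W)={3,5,6,7,8} D(V)={2,3,4,5,7,8}: Z {2,3,4,7,8}->{2,3,4}; W {3,5,6,7,8}->{3,5,6}; V {2,3,4,5,7,8}->{5,7,8}
So after all 4 constraints: D(V) = {5,7,8}

Answer: {5,7,8}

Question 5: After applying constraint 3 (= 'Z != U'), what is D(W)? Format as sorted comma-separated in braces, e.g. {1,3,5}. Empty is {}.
Constraint 1 (U < W) on D(U)={2,5,6} D(W)={2,3,5,6,7,8}: W {2,3,5,6,7,8}->{3,5,6,7,8}
Constraint 2 (V != U) on D(V)={2,3,4,5,7,8} D(U)={2,5,6}: no change
Constraint 3 (Z != U) on D(Z)={2,3,4,7,8} D(U)={2,5,6}: no change
So after constraint 3: D(W) = {3,5,6,7,8}

Answer: {3,5,6,7,8}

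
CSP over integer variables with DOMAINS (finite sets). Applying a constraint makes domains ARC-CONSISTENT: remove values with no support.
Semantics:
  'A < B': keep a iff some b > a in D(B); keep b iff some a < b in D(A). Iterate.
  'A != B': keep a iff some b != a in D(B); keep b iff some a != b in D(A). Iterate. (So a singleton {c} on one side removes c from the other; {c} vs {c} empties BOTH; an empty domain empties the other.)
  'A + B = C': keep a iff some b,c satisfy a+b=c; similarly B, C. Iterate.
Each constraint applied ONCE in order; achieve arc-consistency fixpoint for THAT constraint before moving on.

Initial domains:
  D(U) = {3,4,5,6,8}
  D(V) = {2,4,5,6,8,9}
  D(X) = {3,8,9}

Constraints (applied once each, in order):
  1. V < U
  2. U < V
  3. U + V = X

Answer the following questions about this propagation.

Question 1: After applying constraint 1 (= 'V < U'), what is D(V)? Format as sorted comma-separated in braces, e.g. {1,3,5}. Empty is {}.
Answer: {2,4,5,6}

Derivation:
Constraint 1 (V < U) on D(V)={2,4,5,6,8,9} D(U)={3,4,5,6,8}: V {2,4,5,6,8,9}->{2,4,5,6}
So after constraint 1: D(V) = {2,4,5,6}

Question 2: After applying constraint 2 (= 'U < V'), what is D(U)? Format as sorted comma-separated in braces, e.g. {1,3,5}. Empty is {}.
Constraint 1 (V < U) on D(V)={2,4,5,6,8,9} D(U)={3,4,5,6,8}: V {2,4,5,6,8,9}->{2,4,5,6}
Constraint 2 (U < V) on D(U)={3,4,5,6,8} D(V)={2,4,5,6}: U {3,4,5,6,8}->{3,4,5}; V {2,4,5,6}->{4,5,6}
So after constraint 2: D(U) = {3,4,5}

Answer: {3,4,5}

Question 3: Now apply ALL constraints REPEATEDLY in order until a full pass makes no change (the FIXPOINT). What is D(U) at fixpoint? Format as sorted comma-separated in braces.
Answer: {}

Derivation:
pass 0 (initial): D(U)={3,4,5,6,8}
pass 1: U {3,4,5,6,8}->{3,4,5}; V {2,4,5,6,8,9}->{4,5,6}; X {3,8,9}->{8,9}
pass 2: U {3,4,5}->{}; V {4,5,6}->{}; X {8,9}->{}
pass 3: no change
Fixpoint after 3 passes: D(U) = {}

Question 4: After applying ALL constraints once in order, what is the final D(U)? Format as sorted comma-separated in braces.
Answer: {3,4,5}

Derivation:
Constraint 1 (V < U) on D(V)={2,4,5,6,8,9} D(U)={3,4,5,6,8}: V {2,4,5,6,8,9}->{2,4,5,6}
Constraint 2 (U < V) on D(U)={3,4,5,6,8} D(V)={2,4,5,6}: U {3,4,5,6,8}->{3,4,5}; V {2,4,5,6}->{4,5,6}
Constraint 3 (U + V = X) on D(U)={3,4,5} D(V)={4,5,6} D(X)={3,8,9}: X {3,8,9}->{8,9}
So after all 3 constraints: D(U) = {3,4,5}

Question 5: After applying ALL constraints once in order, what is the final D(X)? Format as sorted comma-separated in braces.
Answer: {8,9}

Derivation:
Constraint 1 (V < U) on D(V)={2,4,5,6,8,9} D(U)={3,4,5,6,8}: V {2,4,5,6,8,9}->{2,4,5,6}
Constraint 2 (U < V) on D(U)={3,4,5,6,8} D(V)={2,4,5,6}: U {3,4,5,6,8}->{3,4,5}; V {2,4,5,6}->{4,5,6}
Constraint 3 (U + V = X) on D(U)={3,4,5} D(V)={4,5,6} D(X)={3,8,9}: X {3,8,9}->{8,9}
So after all 3 constraints: D(X) = {8,9}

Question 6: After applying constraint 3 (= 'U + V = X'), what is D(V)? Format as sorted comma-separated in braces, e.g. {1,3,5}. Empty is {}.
Constraint 1 (V < U) on D(V)={2,4,5,6,8,9} D(U)={3,4,5,6,8}: V {2,4,5,6,8,9}->{2,4,5,6}
Constraint 2 (U < V) on D(U)={3,4,5,6,8} D(V)={2,4,5,6}: U {3,4,5,6,8}->{3,4,5}; V {2,4,5,6}->{4,5,6}
Constraint 3 (U + V = X) on D(U)={3,4,5} D(V)={4,5,6} D(X)={3,8,9}: X {3,8,9}->{8,9}
So after constraint 3: D(V) = {4,5,6}

Answer: {4,5,6}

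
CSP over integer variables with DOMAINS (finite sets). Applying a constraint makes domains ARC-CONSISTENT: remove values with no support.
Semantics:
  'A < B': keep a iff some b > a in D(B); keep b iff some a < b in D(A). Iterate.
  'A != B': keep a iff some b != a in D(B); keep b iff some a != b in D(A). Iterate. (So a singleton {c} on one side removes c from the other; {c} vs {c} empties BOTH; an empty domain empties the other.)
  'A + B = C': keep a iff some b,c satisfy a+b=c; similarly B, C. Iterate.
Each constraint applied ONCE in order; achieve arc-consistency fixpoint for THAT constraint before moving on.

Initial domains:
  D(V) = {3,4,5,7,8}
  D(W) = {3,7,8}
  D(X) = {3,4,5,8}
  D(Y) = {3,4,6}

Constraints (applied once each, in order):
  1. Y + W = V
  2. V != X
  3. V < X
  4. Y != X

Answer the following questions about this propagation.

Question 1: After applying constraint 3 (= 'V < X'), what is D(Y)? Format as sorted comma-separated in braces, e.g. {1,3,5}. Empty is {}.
Constraint 1 (Y + W = V) on D(Y)={3,4,6} D(W)={3,7,8} D(V)={3,4,5,7,8}: Y {3,4,6}->{4}; W {3,7,8}->{3}; V {3,4,5,7,8}->{7}
Constraint 2 (V != X) on D(V)={7} D(X)={3,4,5,8}: no change
Constraint 3 (V < X) on D(V)={7} D(X)={3,4,5,8}: X {3,4,5,8}->{8}
So after constraint 3: D(Y) = {4}

Answer: {4}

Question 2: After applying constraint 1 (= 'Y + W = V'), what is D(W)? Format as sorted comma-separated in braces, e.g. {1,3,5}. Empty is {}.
Answer: {3}

Derivation:
Constraint 1 (Y + W = V) on D(Y)={3,4,6} D(W)={3,7,8} D(V)={3,4,5,7,8}: Y {3,4,6}->{4}; W {3,7,8}->{3}; V {3,4,5,7,8}->{7}
So after constraint 1: D(W) = {3}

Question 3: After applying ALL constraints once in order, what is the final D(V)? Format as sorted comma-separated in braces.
Answer: {7}

Derivation:
Constraint 1 (Y + W = V) on D(Y)={3,4,6} D(W)={3,7,8} D(V)={3,4,5,7,8}: Y {3,4,6}->{4}; W {3,7,8}->{3}; V {3,4,5,7,8}->{7}
Constraint 2 (V != X) on D(V)={7} D(X)={3,4,5,8}: no change
Constraint 3 (V < X) on D(V)={7} D(X)={3,4,5,8}: X {3,4,5,8}->{8}
Constraint 4 (Y != X) on D(Y)={4} D(X)={8}: no change
So after all 4 constraints: D(V) = {7}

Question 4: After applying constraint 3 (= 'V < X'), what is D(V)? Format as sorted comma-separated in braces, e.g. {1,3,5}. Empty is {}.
Answer: {7}

Derivation:
Constraint 1 (Y + W = V) on D(Y)={3,4,6} D(W)={3,7,8} D(V)={3,4,5,7,8}: Y {3,4,6}->{4}; W {3,7,8}->{3}; V {3,4,5,7,8}->{7}
Constraint 2 (V != X) on D(V)={7} D(X)={3,4,5,8}: no change
Constraint 3 (V < X) on D(V)={7} D(X)={3,4,5,8}: X {3,4,5,8}->{8}
So after constraint 3: D(V) = {7}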